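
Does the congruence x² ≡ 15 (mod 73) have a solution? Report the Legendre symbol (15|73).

Reciprocity: 15 ≡ 3 and 73 ≡ 1 (mod 4), so (15/73) = +(73/15).
Reduce top mod 15: now compute (13/15).
Reciprocity: 13 ≡ 1 and 15 ≡ 3 (mod 4), so (13/15) = +(15/13).
Reduce top mod 13: now compute (2/13).
Pull out 2: since 13 ≡ 5 (mod 8), (2/13) = -1.
Reached (1/13) = 1. Collecting the sign flips along the way, the symbol is -1.

-1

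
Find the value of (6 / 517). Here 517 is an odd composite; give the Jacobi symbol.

Pull out 2: since 517 ≡ 5 (mod 8), (2/517) = -1.
Reciprocity: 3 ≡ 3 and 517 ≡ 1 (mod 4), so (3/517) = +(517/3).
Reduce top mod 3: now compute (1/3).
Reached (1/3) = 1. Collecting the sign flips along the way, the symbol is -1.

-1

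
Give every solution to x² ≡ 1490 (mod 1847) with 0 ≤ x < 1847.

Since 1847 ≡ 3 (mod 4), a square root of 1490 is 1490^((1847+1)/4) = 1490^462 mod 1847.
Repeated squaring: 1490^2≡6, 1490^4≡36, 1490^8≡1296, 1490^16≡693, 1490^32≡29, 1490^64≡841, 1490^128≡1727, 1490^256≡1471 (mod 1847).
1490^462 = 1490^(256+128+64+8+4+2) ≡ 72 (mod 1847).
Check: 72² = 5184 ≡ 1490 (mod 1847). The two roots are 72 and 1775.

72, 1775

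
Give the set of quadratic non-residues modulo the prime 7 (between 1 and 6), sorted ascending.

Square k = 1,…,3 (k and 7−k give the same square):
1²=1, 2²=4, 3²≡2 (mod 7).
The residues are {1, 2, 4}; the non-residues are the remaining 3 nonzero classes.

3,5,6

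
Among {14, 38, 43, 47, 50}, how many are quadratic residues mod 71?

3

(14/71) = -1 → non-residue.
(38/71) = +1 → QR.
(43/71) = +1 → QR.
(47/71) = -1 → non-residue.
(50/71) = +1 → QR.
Total quadratic residues among the 5: 3.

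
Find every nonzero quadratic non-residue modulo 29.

2, 3, 8, 10, 11, 12, 14, 15, 17, 18, 19, 21, 26, 27

Square k = 1,…,14 (k and 29−k give the same square):
1²=1, 2²=4, 3²=9, 4²=16, 5²=25, 6²≡7, 7²≡20, 8²≡6, 9²≡23, 10²≡13, 11²≡5, 12²≡28, 13²≡24, 14²≡22 (mod 29).
The residues are {1, 4, 5, 6, 7, 9, 13, 16, 20, 22, 23, 24, 25, 28}; the non-residues are the remaining 14 nonzero classes.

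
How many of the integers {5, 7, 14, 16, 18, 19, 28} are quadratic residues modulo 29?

4

(5/29) = +1 → QR.
(7/29) = +1 → QR.
(14/29) = -1 → non-residue.
(16/29) = +1 → QR.
(18/29) = -1 → non-residue.
(19/29) = -1 → non-residue.
(28/29) = +1 → QR.
Total quadratic residues among the 7: 4.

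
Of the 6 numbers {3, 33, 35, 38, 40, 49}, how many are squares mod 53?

3

(3/53) = -1 → non-residue.
(33/53) = -1 → non-residue.
(35/53) = -1 → non-residue.
(38/53) = +1 → QR.
(40/53) = +1 → QR.
(49/53) = +1 → QR.
Total quadratic residues among the 6: 3.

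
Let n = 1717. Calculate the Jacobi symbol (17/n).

Reciprocity: 17 ≡ 1 and 1717 ≡ 1 (mod 4), so (17/1717) = +(1717/17).
Reduce top mod 17: now compute (0/17).
Top reduces to 0: gcd > 1, so the symbol is 0.

0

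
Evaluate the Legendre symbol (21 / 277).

Reciprocity: 21 ≡ 1 and 277 ≡ 1 (mod 4), so (21/277) = +(277/21).
Reduce top mod 21: now compute (4/21).
Pull out 2^2: since 21 ≡ 5 (mod 8), (2/21) = -1, so (2/21)^2 = +1.
Reached (1/21) = 1. Collecting the sign flips along the way, the symbol is +1.

1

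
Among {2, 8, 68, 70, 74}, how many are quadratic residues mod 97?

3

(2/97) = +1 → QR.
(8/97) = +1 → QR.
(68/97) = -1 → non-residue.
(70/97) = +1 → QR.
(74/97) = -1 → non-residue.
Total quadratic residues among the 5: 3.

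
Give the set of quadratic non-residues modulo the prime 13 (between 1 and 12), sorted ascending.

Square k = 1,…,6 (k and 13−k give the same square):
1²=1, 2²=4, 3²=9, 4²≡3, 5²≡12, 6²≡10 (mod 13).
The residues are {1, 3, 4, 9, 10, 12}; the non-residues are the remaining 6 nonzero classes.

2,5,6,7,8,11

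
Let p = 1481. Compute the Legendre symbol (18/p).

1

Pull out 2: since 1481 ≡ 1 (mod 8), (2/1481) = +1.
Reciprocity: 9 ≡ 1 and 1481 ≡ 1 (mod 4), so (9/1481) = +(1481/9).
Reduce top mod 9: now compute (5/9).
Reciprocity: 5 ≡ 1 and 9 ≡ 1 (mod 4), so (5/9) = +(9/5).
Reduce top mod 5: now compute (4/5).
Pull out 2^2: since 5 ≡ 5 (mod 8), (2/5) = -1, so (2/5)^2 = +1.
Reached (1/5) = 1. Collecting the sign flips along the way, the symbol is +1.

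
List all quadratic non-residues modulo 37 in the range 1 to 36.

Square k = 1,…,18 (k and 37−k give the same square):
1²=1, 2²=4, 3²=9, 4²=16, 5²=25, 6²=36, 7²≡12, 8²≡27, 9²≡7, 10²≡26, 11²≡10, 12²≡33, 13²≡21, 14²≡11, 15²≡3, 16²≡34, 17²≡30, 18²≡28 (mod 37).
The residues are {1, 3, 4, 7, 9, 10, 11, 12, 16, 21, 25, 26, 27, 28, 30, 33, 34, 36}; the non-residues are the remaining 18 nonzero classes.

2 5 6 8 13 14 15 17 18 19 20 22 23 24 29 31 32 35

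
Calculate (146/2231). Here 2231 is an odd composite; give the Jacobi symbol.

Pull out 2: since 2231 ≡ 7 (mod 8), (2/2231) = +1.
Reciprocity: 73 ≡ 1 and 2231 ≡ 3 (mod 4), so (73/2231) = +(2231/73).
Reduce top mod 73: now compute (41/73).
Reciprocity: 41 ≡ 1 and 73 ≡ 1 (mod 4), so (41/73) = +(73/41).
Reduce top mod 41: now compute (32/41).
Pull out 2^5: since 41 ≡ 1 (mod 8), (2/41) = +1, so (2/41)^5 = +1.
Reached (1/41) = 1. Collecting the sign flips along the way, the symbol is +1.

1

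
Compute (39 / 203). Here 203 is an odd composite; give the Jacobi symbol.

-1

Reciprocity: 39 ≡ 3 and 203 ≡ 3 (mod 4), so (39/203) = −(203/39).
Reduce top mod 39: now compute (8/39).
Pull out 2^3: since 39 ≡ 7 (mod 8), (2/39) = +1, so (2/39)^3 = +1.
Reached (1/39) = 1. Collecting the sign flips along the way, the symbol is -1.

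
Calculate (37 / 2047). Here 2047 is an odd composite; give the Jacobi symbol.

1

Reciprocity: 37 ≡ 1 and 2047 ≡ 3 (mod 4), so (37/2047) = +(2047/37).
Reduce top mod 37: now compute (12/37).
Pull out 2^2: since 37 ≡ 5 (mod 8), (2/37) = -1, so (2/37)^2 = +1.
Reciprocity: 3 ≡ 3 and 37 ≡ 1 (mod 4), so (3/37) = +(37/3).
Reduce top mod 3: now compute (1/3).
Reached (1/3) = 1. Collecting the sign flips along the way, the symbol is +1.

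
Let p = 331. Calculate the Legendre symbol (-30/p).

-1

Euler's criterion: (-30/331) ≡ 301^165 (mod 331).
301^2 ≡ 238 (mod 331)
301^4 ≡ 43 (mod 331)
301^8 ≡ 194 (mod 331)
301^16 ≡ 233 (mod 331)
301^32 ≡ 5 (mod 331)
301^64 ≡ 25 (mod 331)
301^128 ≡ 294 (mod 331)
301^165 = 301^(128+32+4+1) ≡ 330 (mod 331).
Result is 330 ≡ −1, so (-30/331) = −1.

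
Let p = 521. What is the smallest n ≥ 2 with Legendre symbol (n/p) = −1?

3

(2/521) = +1, so 2 is a residue.
(3/521) = −1, so 3 is the smallest positive non-residue mod 521.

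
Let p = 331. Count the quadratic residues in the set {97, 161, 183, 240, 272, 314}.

3

(97/331) = -1 → non-residue.
(161/331) = +1 → QR.
(183/331) = +1 → QR.
(240/331) = -1 → non-residue.
(272/331) = +1 → QR.
(314/331) = -1 → non-residue.
Total quadratic residues among the 6: 3.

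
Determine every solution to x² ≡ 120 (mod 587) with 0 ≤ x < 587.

Since 587 ≡ 3 (mod 4), a square root of 120 is 120^((587+1)/4) = 120^147 mod 587.
Repeated squaring: 120^2≡312, 120^4≡489, 120^8≡212, 120^16≡332, 120^32≡455, 120^64≡401, 120^128≡550 (mod 587).
120^147 = 120^(128+16+2+1) ≡ 366 (mod 587).
Check: 366² = 133956 ≡ 120 (mod 587). The two roots are 221 and 366.

221, 366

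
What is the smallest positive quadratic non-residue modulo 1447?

(2/1447) = +1, so 2 is a residue.
(3/1447) = −1, so 3 is the smallest positive non-residue mod 1447.

3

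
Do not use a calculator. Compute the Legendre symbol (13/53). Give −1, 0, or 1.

1

Euler's criterion: (13/53) ≡ 13^26 (mod 53).
13^2 ≡ 10 (mod 53)
13^4 ≡ 47 (mod 53)
13^8 ≡ 36 (mod 53)
13^16 ≡ 24 (mod 53)
13^26 = 13^(16+8+2) ≡ 1 (mod 53).
Result is 1, so (13/53) = 1.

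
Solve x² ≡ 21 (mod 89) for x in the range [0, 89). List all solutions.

89 ≡ 1 (mod 4), so we find a root by search.
Trying successive values, 33² = 1089 ≡ 21 (mod 89). The other root is 89 − 33 = 56.

33, 56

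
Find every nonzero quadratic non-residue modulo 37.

Square k = 1,…,18 (k and 37−k give the same square):
1²=1, 2²=4, 3²=9, 4²=16, 5²=25, 6²=36, 7²≡12, 8²≡27, 9²≡7, 10²≡26, 11²≡10, 12²≡33, 13²≡21, 14²≡11, 15²≡3, 16²≡34, 17²≡30, 18²≡28 (mod 37).
The residues are {1, 3, 4, 7, 9, 10, 11, 12, 16, 21, 25, 26, 27, 28, 30, 33, 34, 36}; the non-residues are the remaining 18 nonzero classes.

2,5,6,8,13,14,15,17,18,19,20,22,23,24,29,31,32,35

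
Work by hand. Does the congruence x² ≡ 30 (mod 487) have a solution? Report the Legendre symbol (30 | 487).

1

Pull out 2: since 487 ≡ 7 (mod 8), (2/487) = +1.
Reciprocity: 15 ≡ 3 and 487 ≡ 3 (mod 4), so (15/487) = −(487/15).
Reduce top mod 15: now compute (7/15).
Reciprocity: 7 ≡ 3 and 15 ≡ 3 (mod 4), so (7/15) = −(15/7).
Reduce top mod 7: now compute (1/7).
Reached (1/7) = 1. Collecting the sign flips along the way, the symbol is +1.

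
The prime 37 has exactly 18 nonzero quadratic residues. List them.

Square k = 1,…,18 (k and 37−k give the same square):
1²=1, 2²=4, 3²=9, 4²=16, 5²=25, 6²=36, 7²≡12, 8²≡27, 9²≡7, 10²≡26, 11²≡10, 12²≡33, 13²≡21, 14²≡11, 15²≡3, 16²≡34, 17²≡30, 18²≡28 (mod 37).
So the quadratic residues mod 37 are {1, 3, 4, 7, 9, 10, 11, 12, 16, 21, 25, 26, 27, 28, 30, 33, 34, 36}.

1, 3, 4, 7, 9, 10, 11, 12, 16, 21, 25, 26, 27, 28, 30, 33, 34, 36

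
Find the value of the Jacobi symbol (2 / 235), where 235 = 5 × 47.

Pull out 2: since 235 ≡ 3 (mod 8), (2/235) = -1.
Reached (1/235) = 1. Collecting the sign flips along the way, the symbol is -1.

-1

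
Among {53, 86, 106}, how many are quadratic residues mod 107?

(53/107) = +1 → QR.
(86/107) = +1 → QR.
(106/107) = -1 → non-residue.
Total quadratic residues among the 3: 2.

2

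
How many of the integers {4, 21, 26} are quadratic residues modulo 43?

2

(4/43) = +1 → QR.
(21/43) = +1 → QR.
(26/43) = -1 → non-residue.
Total quadratic residues among the 3: 2.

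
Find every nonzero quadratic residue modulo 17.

Square k = 1,…,8 (k and 17−k give the same square):
1²=1, 2²=4, 3²=9, 4²=16, 5²≡8, 6²≡2, 7²≡15, 8²≡13 (mod 17).
So the quadratic residues mod 17 are {1, 2, 4, 8, 9, 13, 15, 16}.

1,2,4,8,9,13,15,16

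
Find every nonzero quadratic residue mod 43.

1 4 6 9 10 11 13 14 15 16 17 21 23 24 25 31 35 36 38 40 41

Square k = 1,…,21 (k and 43−k give the same square):
1²=1, 2²=4, 3²=9, 4²=16, 5²=25, 6²=36, 7²≡6, 8²≡21, 9²≡38, 10²≡14, 11²≡35, 12²≡15, 13²≡40, 14²≡24, 15²≡10, 16²≡41, 17²≡31, 18²≡23, 19²≡17, 20²≡13, 21²≡11 (mod 43).
So the quadratic residues mod 43 are {1, 4, 6, 9, 10, 11, 13, 14, 15, 16, 17, 21, 23, 24, 25, 31, 35, 36, 38, 40, 41}.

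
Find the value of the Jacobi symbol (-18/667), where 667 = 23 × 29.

First reduce: -18 ≡ 649 (mod 667).
Reciprocity: 649 ≡ 1 and 667 ≡ 3 (mod 4), so (649/667) = +(667/649).
Reduce top mod 649: now compute (18/649).
Pull out 2: since 649 ≡ 1 (mod 8), (2/649) = +1.
Reciprocity: 9 ≡ 1 and 649 ≡ 1 (mod 4), so (9/649) = +(649/9).
Reduce top mod 9: now compute (1/9).
Reached (1/9) = 1. Collecting the sign flips along the way, the symbol is +1.

1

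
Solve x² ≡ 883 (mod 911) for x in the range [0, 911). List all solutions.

Since 911 ≡ 3 (mod 4), a square root of 883 is 883^((911+1)/4) = 883^228 mod 911.
Repeated squaring: 883^2≡784, 883^4≡642, 883^8≡392, 883^16≡616, 883^32≡480, 883^64≡828, 883^128≡512 (mod 911).
883^228 = 883^(128+64+32+4) ≡ 247 (mod 911).
Check: 247² = 61009 ≡ 883 (mod 911). The two roots are 247 and 664.

247, 664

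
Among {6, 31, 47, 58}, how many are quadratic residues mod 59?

(6/59) = -1 → non-residue.
(31/59) = -1 → non-residue.
(47/59) = -1 → non-residue.
(58/59) = -1 → non-residue.
Total quadratic residues among the 4: 0.

0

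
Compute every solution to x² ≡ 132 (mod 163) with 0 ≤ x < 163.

28, 135

Since 163 ≡ 3 (mod 4), a square root of 132 is 132^((163+1)/4) = 132^41 mod 163.
Repeated squaring: 132^2≡146, 132^4≡126, 132^8≡65, 132^16≡150, 132^32≡6 (mod 163).
132^41 = 132^(32+8+1) ≡ 135 (mod 163).
Check: 135² = 18225 ≡ 132 (mod 163). The two roots are 28 and 135.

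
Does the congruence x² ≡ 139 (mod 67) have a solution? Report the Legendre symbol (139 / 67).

-1

First reduce: 139 ≡ 5 (mod 67).
Reciprocity: 5 ≡ 1 and 67 ≡ 3 (mod 4), so (5/67) = +(67/5).
Reduce top mod 5: now compute (2/5).
Pull out 2: since 5 ≡ 5 (mod 8), (2/5) = -1.
Reached (1/5) = 1. Collecting the sign flips along the way, the symbol is -1.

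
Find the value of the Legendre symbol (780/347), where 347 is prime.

First reduce: 780 ≡ 86 (mod 347).
Pull out 2: since 347 ≡ 3 (mod 8), (2/347) = -1.
Reciprocity: 43 ≡ 3 and 347 ≡ 3 (mod 4), so (43/347) = −(347/43).
Reduce top mod 43: now compute (3/43).
Reciprocity: 3 ≡ 3 and 43 ≡ 3 (mod 4), so (3/43) = −(43/3).
Reduce top mod 3: now compute (1/3).
Reached (1/3) = 1. Collecting the sign flips along the way, the symbol is -1.

-1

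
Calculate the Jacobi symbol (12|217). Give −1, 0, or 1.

1

Pull out 2^2: since 217 ≡ 1 (mod 8), (2/217) = +1, so (2/217)^2 = +1.
Reciprocity: 3 ≡ 3 and 217 ≡ 1 (mod 4), so (3/217) = +(217/3).
Reduce top mod 3: now compute (1/3).
Reached (1/3) = 1. Collecting the sign flips along the way, the symbol is +1.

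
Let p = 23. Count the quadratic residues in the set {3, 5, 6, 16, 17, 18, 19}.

(3/23) = +1 → QR.
(5/23) = -1 → non-residue.
(6/23) = +1 → QR.
(16/23) = +1 → QR.
(17/23) = -1 → non-residue.
(18/23) = +1 → QR.
(19/23) = -1 → non-residue.
Total quadratic residues among the 7: 4.

4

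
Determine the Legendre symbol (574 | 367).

1

Euler's criterion: (574/367) ≡ 207^183 (mod 367).
207^2 ≡ 277 (mod 367)
207^4 ≡ 26 (mod 367)
207^8 ≡ 309 (mod 367)
207^16 ≡ 61 (mod 367)
207^32 ≡ 51 (mod 367)
207^64 ≡ 32 (mod 367)
207^128 ≡ 290 (mod 367)
207^183 = 207^(128+32+16+4+2+1) ≡ 1 (mod 367).
Result is 1, so (574/367) = 1.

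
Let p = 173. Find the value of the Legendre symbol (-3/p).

-1

Euler's criterion: (-3/173) ≡ 170^86 (mod 173).
170^2 ≡ 9 (mod 173)
170^4 ≡ 81 (mod 173)
170^8 ≡ 160 (mod 173)
170^16 ≡ 169 (mod 173)
170^32 ≡ 16 (mod 173)
170^64 ≡ 83 (mod 173)
170^86 = 170^(64+16+4+2) ≡ 172 (mod 173).
Result is 172 ≡ −1, so (-3/173) = −1.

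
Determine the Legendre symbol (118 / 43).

-1

First reduce: 118 ≡ 32 (mod 43).
Pull out 2^5: since 43 ≡ 3 (mod 8), (2/43) = -1, so (2/43)^5 = -1.
Reached (1/43) = 1. Collecting the sign flips along the way, the symbol is -1.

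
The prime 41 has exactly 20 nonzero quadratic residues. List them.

1,2,4,5,8,9,10,16,18,20,21,23,25,31,32,33,36,37,39,40

Square k = 1,…,20 (k and 41−k give the same square):
1²=1, 2²=4, 3²=9, 4²=16, 5²=25, 6²=36, 7²≡8, 8²≡23, 9²≡40, 10²≡18, 11²≡39, 12²≡21, 13²≡5, 14²≡32, 15²≡20, 16²≡10, 17²≡2, 18²≡37, 19²≡33, 20²≡31 (mod 41).
So the quadratic residues mod 41 are {1, 2, 4, 5, 8, 9, 10, 16, 18, 20, 21, 23, 25, 31, 32, 33, 36, 37, 39, 40}.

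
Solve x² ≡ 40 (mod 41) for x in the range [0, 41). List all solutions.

41 ≡ 1 (mod 4), so we find a root by search.
Trying successive values, 9² = 81 ≡ 40 (mod 41). The other root is 41 − 9 = 32.

9, 32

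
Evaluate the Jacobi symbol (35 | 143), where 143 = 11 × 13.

Reciprocity: 35 ≡ 3 and 143 ≡ 3 (mod 4), so (35/143) = −(143/35).
Reduce top mod 35: now compute (3/35).
Reciprocity: 3 ≡ 3 and 35 ≡ 3 (mod 4), so (3/35) = −(35/3).
Reduce top mod 3: now compute (2/3).
Pull out 2: since 3 ≡ 3 (mod 8), (2/3) = -1.
Reached (1/3) = 1. Collecting the sign flips along the way, the symbol is -1.

-1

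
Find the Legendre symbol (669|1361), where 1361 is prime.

1

Reciprocity: 669 ≡ 1 and 1361 ≡ 1 (mod 4), so (669/1361) = +(1361/669).
Reduce top mod 669: now compute (23/669).
Reciprocity: 23 ≡ 3 and 669 ≡ 1 (mod 4), so (23/669) = +(669/23).
Reduce top mod 23: now compute (2/23).
Pull out 2: since 23 ≡ 7 (mod 8), (2/23) = +1.
Reached (1/23) = 1. Collecting the sign flips along the way, the symbol is +1.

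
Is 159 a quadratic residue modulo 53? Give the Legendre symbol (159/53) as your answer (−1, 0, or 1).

0

First reduce: 159 ≡ 0 (mod 53).
Top reduces to 0: gcd > 1, so the symbol is 0.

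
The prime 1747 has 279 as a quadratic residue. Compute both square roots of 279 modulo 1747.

Since 1747 ≡ 3 (mod 4), a square root of 279 is 279^((1747+1)/4) = 279^437 mod 1747.
Repeated squaring: 279^2≡973, 279^4≡1602, 279^8≡61, 279^16≡227, 279^32≡866, 279^64≡493, 279^128≡216, 279^256≡1234 (mod 1747).
279^437 = 279^(256+128+32+16+4+1) ≡ 1060 (mod 1747).
Check: 1060² = 1123600 ≡ 279 (mod 1747). The two roots are 687 and 1060.

687, 1060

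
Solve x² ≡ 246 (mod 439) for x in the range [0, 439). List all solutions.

176, 263

Since 439 ≡ 3 (mod 4), a square root of 246 is 246^((439+1)/4) = 246^110 mod 439.
Repeated squaring: 246^2≡373, 246^4≡405, 246^8≡278, 246^16≡20, 246^32≡400, 246^64≡204 (mod 439).
246^110 = 246^(64+32+8+4+2) ≡ 176 (mod 439).
Check: 176² = 30976 ≡ 246 (mod 439). The two roots are 176 and 263.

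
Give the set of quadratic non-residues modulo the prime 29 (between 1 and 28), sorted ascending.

2 3 8 10 11 12 14 15 17 18 19 21 26 27

Square k = 1,…,14 (k and 29−k give the same square):
1²=1, 2²=4, 3²=9, 4²=16, 5²=25, 6²≡7, 7²≡20, 8²≡6, 9²≡23, 10²≡13, 11²≡5, 12²≡28, 13²≡24, 14²≡22 (mod 29).
The residues are {1, 4, 5, 6, 7, 9, 13, 16, 20, 22, 23, 24, 25, 28}; the non-residues are the remaining 14 nonzero classes.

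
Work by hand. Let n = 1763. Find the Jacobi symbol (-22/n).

-1

First reduce: -22 ≡ 1741 (mod 1763).
Reciprocity: 1741 ≡ 1 and 1763 ≡ 3 (mod 4), so (1741/1763) = +(1763/1741).
Reduce top mod 1741: now compute (22/1741).
Pull out 2: since 1741 ≡ 5 (mod 8), (2/1741) = -1.
Reciprocity: 11 ≡ 3 and 1741 ≡ 1 (mod 4), so (11/1741) = +(1741/11).
Reduce top mod 11: now compute (3/11).
Reciprocity: 3 ≡ 3 and 11 ≡ 3 (mod 4), so (3/11) = −(11/3).
Reduce top mod 3: now compute (2/3).
Pull out 2: since 3 ≡ 3 (mod 8), (2/3) = -1.
Reached (1/3) = 1. Collecting the sign flips along the way, the symbol is -1.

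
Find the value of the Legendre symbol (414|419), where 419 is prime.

Euler's criterion: (414/419) ≡ 414^209 (mod 419).
414^2 ≡ 25 (mod 419)
414^4 ≡ 206 (mod 419)
414^8 ≡ 117 (mod 419)
414^16 ≡ 281 (mod 419)
414^32 ≡ 189 (mod 419)
414^64 ≡ 106 (mod 419)
414^128 ≡ 342 (mod 419)
414^209 = 414^(128+64+16+1) ≡ 418 (mod 419).
Result is 418 ≡ −1, so (414/419) = −1.

-1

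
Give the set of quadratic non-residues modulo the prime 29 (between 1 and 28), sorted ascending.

Square k = 1,…,14 (k and 29−k give the same square):
1²=1, 2²=4, 3²=9, 4²=16, 5²=25, 6²≡7, 7²≡20, 8²≡6, 9²≡23, 10²≡13, 11²≡5, 12²≡28, 13²≡24, 14²≡22 (mod 29).
The residues are {1, 4, 5, 6, 7, 9, 13, 16, 20, 22, 23, 24, 25, 28}; the non-residues are the remaining 14 nonzero classes.

2,3,8,10,11,12,14,15,17,18,19,21,26,27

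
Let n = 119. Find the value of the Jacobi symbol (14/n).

Pull out 2: since 119 ≡ 7 (mod 8), (2/119) = +1.
Reciprocity: 7 ≡ 3 and 119 ≡ 3 (mod 4), so (7/119) = −(119/7).
Reduce top mod 7: now compute (0/7).
Top reduces to 0: gcd > 1, so the symbol is 0.

0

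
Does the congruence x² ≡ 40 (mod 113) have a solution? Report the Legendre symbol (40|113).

-1

Euler's criterion: (40/113) ≡ 40^56 (mod 113).
40^2 ≡ 18 (mod 113)
40^4 ≡ 98 (mod 113)
40^8 ≡ 112 (mod 113)
40^16 ≡ 1 (mod 113)
40^32 ≡ 1 (mod 113)
40^56 = 40^(32+16+8) ≡ 112 (mod 113).
Result is 112 ≡ −1, so (40/113) = −1.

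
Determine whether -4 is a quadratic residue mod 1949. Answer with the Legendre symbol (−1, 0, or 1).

First reduce: -4 ≡ 1945 (mod 1949).
Reciprocity: 1945 ≡ 1 and 1949 ≡ 1 (mod 4), so (1945/1949) = +(1949/1945).
Reduce top mod 1945: now compute (4/1945).
Pull out 2^2: since 1945 ≡ 1 (mod 8), (2/1945) = +1, so (2/1945)^2 = +1.
Reached (1/1945) = 1. Collecting the sign flips along the way, the symbol is +1.

1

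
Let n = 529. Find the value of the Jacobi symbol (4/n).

Pull out 2^2: since 529 ≡ 1 (mod 8), (2/529) = +1, so (2/529)^2 = +1.
Reached (1/529) = 1. Collecting the sign flips along the way, the symbol is +1.

1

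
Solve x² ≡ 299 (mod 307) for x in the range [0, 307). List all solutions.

91, 216

Since 307 ≡ 3 (mod 4), a square root of 299 is 299^((307+1)/4) = 299^77 mod 307.
Repeated squaring: 299^2≡64, 299^4≡105, 299^8≡280, 299^16≡115, 299^32≡24, 299^64≡269 (mod 307).
299^77 = 299^(64+8+4+1) ≡ 216 (mod 307).
Check: 216² = 46656 ≡ 299 (mod 307). The two roots are 91 and 216.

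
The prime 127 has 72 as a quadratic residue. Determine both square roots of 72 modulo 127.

Since 127 ≡ 3 (mod 4), a square root of 72 is 72^((127+1)/4) = 72^32 mod 127.
Repeated squaring: 72^2≡104, 72^4≡21, 72^8≡60, 72^16≡44, 72^32≡31 (mod 127).
72^32 = 72^(32) ≡ 31 (mod 127).
Check: 31² = 961 ≡ 72 (mod 127). The two roots are 31 and 96.

31, 96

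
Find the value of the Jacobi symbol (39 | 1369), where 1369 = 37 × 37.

1

Reciprocity: 39 ≡ 3 and 1369 ≡ 1 (mod 4), so (39/1369) = +(1369/39).
Reduce top mod 39: now compute (4/39).
Pull out 2^2: since 39 ≡ 7 (mod 8), (2/39) = +1, so (2/39)^2 = +1.
Reached (1/39) = 1. Collecting the sign flips along the way, the symbol is +1.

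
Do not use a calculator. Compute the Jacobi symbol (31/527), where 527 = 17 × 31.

Reciprocity: 31 ≡ 3 and 527 ≡ 3 (mod 4), so (31/527) = −(527/31).
Reduce top mod 31: now compute (0/31).
Top reduces to 0: gcd > 1, so the symbol is 0.

0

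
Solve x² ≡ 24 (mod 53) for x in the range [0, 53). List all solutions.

17, 36

53 ≡ 1 (mod 4), so we find a root by search.
Trying successive values, 17² = 289 ≡ 24 (mod 53). The other root is 53 − 17 = 36.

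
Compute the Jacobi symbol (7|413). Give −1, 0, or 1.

0

Reciprocity: 7 ≡ 3 and 413 ≡ 1 (mod 4), so (7/413) = +(413/7).
Reduce top mod 7: now compute (0/7).
Top reduces to 0: gcd > 1, so the symbol is 0.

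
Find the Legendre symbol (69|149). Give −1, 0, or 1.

1

Euler's criterion: (69/149) ≡ 69^74 (mod 149).
69^2 ≡ 142 (mod 149)
69^4 ≡ 49 (mod 149)
69^8 ≡ 17 (mod 149)
69^16 ≡ 140 (mod 149)
69^32 ≡ 81 (mod 149)
69^64 ≡ 5 (mod 149)
69^74 = 69^(64+8+2) ≡ 1 (mod 149).
Result is 1, so (69/149) = 1.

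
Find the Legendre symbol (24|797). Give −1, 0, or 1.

Pull out 2^3: since 797 ≡ 5 (mod 8), (2/797) = -1, so (2/797)^3 = -1.
Reciprocity: 3 ≡ 3 and 797 ≡ 1 (mod 4), so (3/797) = +(797/3).
Reduce top mod 3: now compute (2/3).
Pull out 2: since 3 ≡ 3 (mod 8), (2/3) = -1.
Reached (1/3) = 1. Collecting the sign flips along the way, the symbol is +1.

1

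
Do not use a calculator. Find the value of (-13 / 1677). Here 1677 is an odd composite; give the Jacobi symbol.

0

First reduce: -13 ≡ 1664 (mod 1677).
Pull out 2^7: since 1677 ≡ 5 (mod 8), (2/1677) = -1, so (2/1677)^7 = -1.
Reciprocity: 13 ≡ 1 and 1677 ≡ 1 (mod 4), so (13/1677) = +(1677/13).
Reduce top mod 13: now compute (0/13).
Top reduces to 0: gcd > 1, so the symbol is 0.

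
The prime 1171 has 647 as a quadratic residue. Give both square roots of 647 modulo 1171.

410, 761

Since 1171 ≡ 3 (mod 4), a square root of 647 is 647^((1171+1)/4) = 647^293 mod 1171.
Repeated squaring: 647^2≡562, 647^4≡845, 647^8≡886, 647^16≡426, 647^32≡1142, 647^64≡841, 647^128≡1168, 647^256≡9 (mod 1171).
647^293 = 647^(256+32+4+1) ≡ 761 (mod 1171).
Check: 761² = 579121 ≡ 647 (mod 1171). The two roots are 410 and 761.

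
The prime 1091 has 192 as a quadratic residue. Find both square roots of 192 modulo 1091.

Since 1091 ≡ 3 (mod 4), a square root of 192 is 192^((1091+1)/4) = 192^273 mod 1091.
Repeated squaring: 192^2≡861, 192^4≡532, 192^8≡455, 192^16≡826, 192^32≡401, 192^64≡424, 192^128≡852, 192^256≡389 (mod 1091).
192^273 = 192^(256+16+1) ≡ 602 (mod 1091).
Check: 602² = 362404 ≡ 192 (mod 1091). The two roots are 489 and 602.

489, 602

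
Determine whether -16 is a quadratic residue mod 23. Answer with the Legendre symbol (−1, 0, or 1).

First reduce: -16 ≡ 7 (mod 23).
Reciprocity: 7 ≡ 3 and 23 ≡ 3 (mod 4), so (7/23) = −(23/7).
Reduce top mod 7: now compute (2/7).
Pull out 2: since 7 ≡ 7 (mod 8), (2/7) = +1.
Reached (1/7) = 1. Collecting the sign flips along the way, the symbol is -1.

-1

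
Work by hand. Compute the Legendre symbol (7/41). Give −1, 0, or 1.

-1

Reciprocity: 7 ≡ 3 and 41 ≡ 1 (mod 4), so (7/41) = +(41/7).
Reduce top mod 7: now compute (6/7).
Pull out 2: since 7 ≡ 7 (mod 8), (2/7) = +1.
Reciprocity: 3 ≡ 3 and 7 ≡ 3 (mod 4), so (3/7) = −(7/3).
Reduce top mod 3: now compute (1/3).
Reached (1/3) = 1. Collecting the sign flips along the way, the symbol is -1.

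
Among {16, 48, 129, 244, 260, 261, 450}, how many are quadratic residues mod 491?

(16/491) = +1 → QR.
(48/491) = +1 → QR.
(129/491) = +1 → QR.
(244/491) = +1 → QR.
(260/491) = +1 → QR.
(261/491) = -1 → non-residue.
(450/491) = -1 → non-residue.
Total quadratic residues among the 7: 5.

5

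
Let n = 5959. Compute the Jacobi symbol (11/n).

Reciprocity: 11 ≡ 3 and 5959 ≡ 3 (mod 4), so (11/5959) = −(5959/11).
Reduce top mod 11: now compute (8/11).
Pull out 2^3: since 11 ≡ 3 (mod 8), (2/11) = -1, so (2/11)^3 = -1.
Reached (1/11) = 1. Collecting the sign flips along the way, the symbol is +1.

1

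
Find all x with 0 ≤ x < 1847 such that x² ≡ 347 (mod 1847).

828, 1019

Since 1847 ≡ 3 (mod 4), a square root of 347 is 347^((1847+1)/4) = 347^462 mod 1847.
Repeated squaring: 347^2≡354, 347^4≡1567, 347^8≡826, 347^16≡733, 347^32≡1659, 347^64≡251, 347^128≡203, 347^256≡575 (mod 1847).
347^462 = 347^(256+128+64+8+4+2) ≡ 828 (mod 1847).
Check: 828² = 685584 ≡ 347 (mod 1847). The two roots are 828 and 1019.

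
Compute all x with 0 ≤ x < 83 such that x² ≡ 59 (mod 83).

Since 83 ≡ 3 (mod 4), a square root of 59 is 59^((83+1)/4) = 59^21 mod 83.
Repeated squaring: 59^2≡78, 59^4≡25, 59^8≡44, 59^16≡27 (mod 83).
59^21 = 59^(16+4+1) ≡ 68 (mod 83).
Check: 68² = 4624 ≡ 59 (mod 83). The two roots are 15 and 68.

15, 68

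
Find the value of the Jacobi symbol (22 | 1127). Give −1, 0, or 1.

Pull out 2: since 1127 ≡ 7 (mod 8), (2/1127) = +1.
Reciprocity: 11 ≡ 3 and 1127 ≡ 3 (mod 4), so (11/1127) = −(1127/11).
Reduce top mod 11: now compute (5/11).
Reciprocity: 5 ≡ 1 and 11 ≡ 3 (mod 4), so (5/11) = +(11/5).
Reduce top mod 5: now compute (1/5).
Reached (1/5) = 1. Collecting the sign flips along the way, the symbol is -1.

-1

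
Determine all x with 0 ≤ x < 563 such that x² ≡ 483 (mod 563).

Since 563 ≡ 3 (mod 4), a square root of 483 is 483^((563+1)/4) = 483^141 mod 563.
Repeated squaring: 483^2≡207, 483^4≡61, 483^8≡343, 483^16≡545, 483^32≡324, 483^64≡258, 483^128≡130 (mod 563).
483^141 = 483^(128+8+4+1) ≡ 300 (mod 563).
Check: 300² = 90000 ≡ 483 (mod 563). The two roots are 263 and 300.

263, 300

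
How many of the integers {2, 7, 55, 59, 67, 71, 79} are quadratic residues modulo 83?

(2/83) = -1 → non-residue.
(7/83) = +1 → QR.
(55/83) = -1 → non-residue.
(59/83) = +1 → QR.
(67/83) = -1 → non-residue.
(71/83) = -1 → non-residue.
(79/83) = -1 → non-residue.
Total quadratic residues among the 7: 2.

2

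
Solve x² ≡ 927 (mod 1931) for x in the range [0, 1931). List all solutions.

Since 1931 ≡ 3 (mod 4), a square root of 927 is 927^((1931+1)/4) = 927^483 mod 1931.
Repeated squaring: 927^2≡34, 927^4≡1156, 927^8≡84, 927^16≡1263, 927^32≡163, 927^64≡1466, 927^128≡1884, 927^256≡278 (mod 1931).
927^483 = 927^(256+128+64+32+2+1) ≡ 701 (mod 1931).
Check: 701² = 491401 ≡ 927 (mod 1931). The two roots are 701 and 1230.

701, 1230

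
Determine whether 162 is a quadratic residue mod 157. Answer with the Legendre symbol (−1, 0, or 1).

Euler's criterion: (162/157) ≡ 5^78 (mod 157).
5^2 ≡ 25 (mod 157)
5^4 ≡ 154 (mod 157)
5^8 ≡ 9 (mod 157)
5^16 ≡ 81 (mod 157)
5^32 ≡ 124 (mod 157)
5^64 ≡ 147 (mod 157)
5^78 = 5^(64+8+4+2) ≡ 156 (mod 157).
Result is 156 ≡ −1, so (162/157) = −1.

-1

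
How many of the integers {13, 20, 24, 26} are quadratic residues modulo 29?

(13/29) = +1 → QR.
(20/29) = +1 → QR.
(24/29) = +1 → QR.
(26/29) = -1 → non-residue.
Total quadratic residues among the 4: 3.

3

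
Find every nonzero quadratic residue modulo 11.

Square k = 1,…,5 (k and 11−k give the same square):
1²=1, 2²=4, 3²=9, 4²≡5, 5²≡3 (mod 11).
So the quadratic residues mod 11 are {1, 3, 4, 5, 9}.

1,3,4,5,9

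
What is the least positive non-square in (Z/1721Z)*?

(2/1721) = +1, so 2 is a residue.
(3/1721) = −1, so 3 is the smallest positive non-residue mod 1721.

3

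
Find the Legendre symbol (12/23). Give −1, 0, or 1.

1

Pull out 2^2: since 23 ≡ 7 (mod 8), (2/23) = +1, so (2/23)^2 = +1.
Reciprocity: 3 ≡ 3 and 23 ≡ 3 (mod 4), so (3/23) = −(23/3).
Reduce top mod 3: now compute (2/3).
Pull out 2: since 3 ≡ 3 (mod 8), (2/3) = -1.
Reached (1/3) = 1. Collecting the sign flips along the way, the symbol is +1.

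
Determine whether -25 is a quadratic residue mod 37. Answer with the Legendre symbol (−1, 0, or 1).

Euler's criterion: (-25/37) ≡ 12^18 (mod 37).
12^2 ≡ 33 (mod 37)
12^4 ≡ 16 (mod 37)
12^8 ≡ 34 (mod 37)
12^16 ≡ 9 (mod 37)
12^18 = 12^(16+2) ≡ 1 (mod 37).
Result is 1, so (-25/37) = 1.

1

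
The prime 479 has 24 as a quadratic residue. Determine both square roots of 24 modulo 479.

Since 479 ≡ 3 (mod 4), a square root of 24 is 24^((479+1)/4) = 24^120 mod 479.
Repeated squaring: 24^2≡97, 24^4≡308, 24^8≡22, 24^16≡5, 24^32≡25, 24^64≡146 (mod 479).
24^120 = 24^(64+32+16+8) ≡ 98 (mod 479).
Check: 98² = 9604 ≡ 24 (mod 479). The two roots are 98 and 381.

98, 381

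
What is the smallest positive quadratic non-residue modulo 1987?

(2/1987) = −1, so 2 is the smallest positive non-residue mod 1987.

2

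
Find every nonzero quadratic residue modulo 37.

1 3 4 7 9 10 11 12 16 21 25 26 27 28 30 33 34 36

Square k = 1,…,18 (k and 37−k give the same square):
1²=1, 2²=4, 3²=9, 4²=16, 5²=25, 6²=36, 7²≡12, 8²≡27, 9²≡7, 10²≡26, 11²≡10, 12²≡33, 13²≡21, 14²≡11, 15²≡3, 16²≡34, 17²≡30, 18²≡28 (mod 37).
So the quadratic residues mod 37 are {1, 3, 4, 7, 9, 10, 11, 12, 16, 21, 25, 26, 27, 28, 30, 33, 34, 36}.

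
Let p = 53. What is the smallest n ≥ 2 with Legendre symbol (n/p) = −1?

(2/53) = −1, so 2 is the smallest positive non-residue mod 53.

2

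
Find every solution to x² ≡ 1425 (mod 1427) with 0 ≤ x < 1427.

Since 1427 ≡ 3 (mod 4), a square root of 1425 is 1425^((1427+1)/4) = 1425^357 mod 1427.
Repeated squaring: 1425^2≡4, 1425^4≡16, 1425^8≡256, 1425^16≡1321, 1425^32≡1247, 1425^64≡1006, 1425^128≡293, 1425^256≡229 (mod 1427).
1425^357 = 1425^(256+64+32+4+1) ≡ 1210 (mod 1427).
Check: 1210² = 1464100 ≡ 1425 (mod 1427). The two roots are 217 and 1210.

217, 1210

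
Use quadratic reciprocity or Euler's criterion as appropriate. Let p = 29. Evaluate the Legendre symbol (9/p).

Reciprocity: 9 ≡ 1 and 29 ≡ 1 (mod 4), so (9/29) = +(29/9).
Reduce top mod 9: now compute (2/9).
Pull out 2: since 9 ≡ 1 (mod 8), (2/9) = +1.
Reached (1/9) = 1. Collecting the sign flips along the way, the symbol is +1.

1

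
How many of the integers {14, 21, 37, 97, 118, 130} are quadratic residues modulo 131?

(14/131) = -1 → non-residue.
(21/131) = +1 → QR.
(37/131) = -1 → non-residue.
(97/131) = -1 → non-residue.
(118/131) = -1 → non-residue.
(130/131) = -1 → non-residue.
Total quadratic residues among the 6: 1.

1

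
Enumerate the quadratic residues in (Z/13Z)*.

1,3,4,9,10,12

Square k = 1,…,6 (k and 13−k give the same square):
1²=1, 2²=4, 3²=9, 4²≡3, 5²≡12, 6²≡10 (mod 13).
So the quadratic residues mod 13 are {1, 3, 4, 9, 10, 12}.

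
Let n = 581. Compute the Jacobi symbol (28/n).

0

Pull out 2^2: since 581 ≡ 5 (mod 8), (2/581) = -1, so (2/581)^2 = +1.
Reciprocity: 7 ≡ 3 and 581 ≡ 1 (mod 4), so (7/581) = +(581/7).
Reduce top mod 7: now compute (0/7).
Top reduces to 0: gcd > 1, so the symbol is 0.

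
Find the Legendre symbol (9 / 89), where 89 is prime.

1

Reciprocity: 9 ≡ 1 and 89 ≡ 1 (mod 4), so (9/89) = +(89/9).
Reduce top mod 9: now compute (8/9).
Pull out 2^3: since 9 ≡ 1 (mod 8), (2/9) = +1, so (2/9)^3 = +1.
Reached (1/9) = 1. Collecting the sign flips along the way, the symbol is +1.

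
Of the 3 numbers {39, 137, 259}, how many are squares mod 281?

(39/281) = +1 → QR.
(137/281) = +1 → QR.
(259/281) = -1 → non-residue.
Total quadratic residues among the 3: 2.

2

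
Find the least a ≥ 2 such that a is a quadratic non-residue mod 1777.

(2/1777) = +1, so 2 is a residue.
(3/1777) = +1, so 3 is a residue.
(4/1777) = +1, so 4 is a residue.
(5/1777) = −1, so 5 is the smallest positive non-residue mod 1777.

5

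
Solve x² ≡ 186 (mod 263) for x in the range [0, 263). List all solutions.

Since 263 ≡ 3 (mod 4), a square root of 186 is 186^((263+1)/4) = 186^66 mod 263.
Repeated squaring: 186^2≡143, 186^4≡198, 186^8≡17, 186^16≡26, 186^32≡150, 186^64≡145 (mod 263).
186^66 = 186^(64+2) ≡ 221 (mod 263).
Check: 221² = 48841 ≡ 186 (mod 263). The two roots are 42 and 221.

42, 221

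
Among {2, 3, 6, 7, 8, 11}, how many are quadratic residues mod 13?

(2/13) = -1 → non-residue.
(3/13) = +1 → QR.
(6/13) = -1 → non-residue.
(7/13) = -1 → non-residue.
(8/13) = -1 → non-residue.
(11/13) = -1 → non-residue.
Total quadratic residues among the 6: 1.

1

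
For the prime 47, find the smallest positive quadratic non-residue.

5

(2/47) = +1, so 2 is a residue.
(3/47) = +1, so 3 is a residue.
(4/47) = +1, so 4 is a residue.
(5/47) = −1, so 5 is the smallest positive non-residue mod 47.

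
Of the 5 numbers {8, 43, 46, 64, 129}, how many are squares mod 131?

(8/131) = -1 → non-residue.
(43/131) = +1 → QR.
(46/131) = +1 → QR.
(64/131) = +1 → QR.
(129/131) = +1 → QR.
Total quadratic residues among the 5: 4.

4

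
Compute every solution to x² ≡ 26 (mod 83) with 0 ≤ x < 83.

21, 62

Since 83 ≡ 3 (mod 4), a square root of 26 is 26^((83+1)/4) = 26^21 mod 83.
Repeated squaring: 26^2≡12, 26^4≡61, 26^8≡69, 26^16≡30 (mod 83).
26^21 = 26^(16+4+1) ≡ 21 (mod 83).
Check: 21² = 441 ≡ 26 (mod 83). The two roots are 21 and 62.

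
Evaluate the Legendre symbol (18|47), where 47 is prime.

1

Pull out 2: since 47 ≡ 7 (mod 8), (2/47) = +1.
Reciprocity: 9 ≡ 1 and 47 ≡ 3 (mod 4), so (9/47) = +(47/9).
Reduce top mod 9: now compute (2/9).
Pull out 2: since 9 ≡ 1 (mod 8), (2/9) = +1.
Reached (1/9) = 1. Collecting the sign flips along the way, the symbol is +1.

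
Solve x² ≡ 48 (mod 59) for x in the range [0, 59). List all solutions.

Since 59 ≡ 3 (mod 4), a square root of 48 is 48^((59+1)/4) = 48^15 mod 59.
Repeated squaring: 48^2≡3, 48^4≡9, 48^8≡22 (mod 59).
48^15 = 48^(8+4+2+1) ≡ 15 (mod 59).
Check: 15² = 225 ≡ 48 (mod 59). The two roots are 15 and 44.

15, 44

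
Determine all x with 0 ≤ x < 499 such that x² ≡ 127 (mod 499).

248, 251

Since 499 ≡ 3 (mod 4), a square root of 127 is 127^((499+1)/4) = 127^125 mod 499.
Repeated squaring: 127^2≡161, 127^4≡472, 127^8≡230, 127^16≡6, 127^32≡36, 127^64≡298 (mod 499).
127^125 = 127^(64+32+16+8+4+1) ≡ 251 (mod 499).
Check: 251² = 63001 ≡ 127 (mod 499). The two roots are 248 and 251.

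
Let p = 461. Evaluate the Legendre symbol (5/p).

1

Reciprocity: 5 ≡ 1 and 461 ≡ 1 (mod 4), so (5/461) = +(461/5).
Reduce top mod 5: now compute (1/5).
Reached (1/5) = 1. Collecting the sign flips along the way, the symbol is +1.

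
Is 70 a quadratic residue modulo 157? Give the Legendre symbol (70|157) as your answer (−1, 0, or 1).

-1

Euler's criterion: (70/157) ≡ 70^78 (mod 157).
70^2 ≡ 33 (mod 157)
70^4 ≡ 147 (mod 157)
70^8 ≡ 100 (mod 157)
70^16 ≡ 109 (mod 157)
70^32 ≡ 106 (mod 157)
70^64 ≡ 89 (mod 157)
70^78 = 70^(64+8+4+2) ≡ 156 (mod 157).
Result is 156 ≡ −1, so (70/157) = −1.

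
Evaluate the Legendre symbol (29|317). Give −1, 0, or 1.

Euler's criterion: (29/317) ≡ 29^158 (mod 317).
29^2 ≡ 207 (mod 317)
29^4 ≡ 54 (mod 317)
29^8 ≡ 63 (mod 317)
29^16 ≡ 165 (mod 317)
29^32 ≡ 280 (mod 317)
29^64 ≡ 101 (mod 317)
29^128 ≡ 57 (mod 317)
29^158 = 29^(128+16+8+4+2) ≡ 316 (mod 317).
Result is 316 ≡ −1, so (29/317) = −1.

-1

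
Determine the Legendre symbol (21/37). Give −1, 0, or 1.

Reciprocity: 21 ≡ 1 and 37 ≡ 1 (mod 4), so (21/37) = +(37/21).
Reduce top mod 21: now compute (16/21).
Pull out 2^4: since 21 ≡ 5 (mod 8), (2/21) = -1, so (2/21)^4 = +1.
Reached (1/21) = 1. Collecting the sign flips along the way, the symbol is +1.

1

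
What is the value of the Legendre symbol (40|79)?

1

Pull out 2^3: since 79 ≡ 7 (mod 8), (2/79) = +1, so (2/79)^3 = +1.
Reciprocity: 5 ≡ 1 and 79 ≡ 3 (mod 4), so (5/79) = +(79/5).
Reduce top mod 5: now compute (4/5).
Pull out 2^2: since 5 ≡ 5 (mod 8), (2/5) = -1, so (2/5)^2 = +1.
Reached (1/5) = 1. Collecting the sign flips along the way, the symbol is +1.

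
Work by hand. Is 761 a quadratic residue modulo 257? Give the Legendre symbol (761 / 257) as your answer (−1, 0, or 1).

Euler's criterion: (761/257) ≡ 247^128 (mod 257).
247^2 ≡ 100 (mod 257)
247^4 ≡ 234 (mod 257)
247^8 ≡ 15 (mod 257)
247^16 ≡ 225 (mod 257)
247^32 ≡ 253 (mod 257)
247^64 ≡ 16 (mod 257)
247^128 ≡ 256 (mod 257)
247^128 = 247^(128) ≡ 256 (mod 257).
Result is 256 ≡ −1, so (761/257) = −1.

-1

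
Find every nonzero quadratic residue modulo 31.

Square k = 1,…,15 (k and 31−k give the same square):
1²=1, 2²=4, 3²=9, 4²=16, 5²=25, 6²≡5, 7²≡18, 8²≡2, 9²≡19, 10²≡7, 11²≡28, 12²≡20, 13²≡14, 14²≡10, 15²≡8 (mod 31).
So the quadratic residues mod 31 are {1, 2, 4, 5, 7, 8, 9, 10, 14, 16, 18, 19, 20, 25, 28}.

1,2,4,5,7,8,9,10,14,16,18,19,20,25,28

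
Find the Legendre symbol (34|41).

Pull out 2: since 41 ≡ 1 (mod 8), (2/41) = +1.
Reciprocity: 17 ≡ 1 and 41 ≡ 1 (mod 4), so (17/41) = +(41/17).
Reduce top mod 17: now compute (7/17).
Reciprocity: 7 ≡ 3 and 17 ≡ 1 (mod 4), so (7/17) = +(17/7).
Reduce top mod 7: now compute (3/7).
Reciprocity: 3 ≡ 3 and 7 ≡ 3 (mod 4), so (3/7) = −(7/3).
Reduce top mod 3: now compute (1/3).
Reached (1/3) = 1. Collecting the sign flips along the way, the symbol is -1.

-1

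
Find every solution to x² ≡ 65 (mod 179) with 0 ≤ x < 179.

Since 179 ≡ 3 (mod 4), a square root of 65 is 65^((179+1)/4) = 65^45 mod 179.
Repeated squaring: 65^2≡108, 65^4≡29, 65^8≡125, 65^16≡52, 65^32≡19 (mod 179).
65^45 = 65^(32+8+4+1) ≡ 85 (mod 179).
Check: 85² = 7225 ≡ 65 (mod 179). The two roots are 85 and 94.

85, 94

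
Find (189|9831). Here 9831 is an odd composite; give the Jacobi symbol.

0

Reciprocity: 189 ≡ 1 and 9831 ≡ 3 (mod 4), so (189/9831) = +(9831/189).
Reduce top mod 189: now compute (3/189).
Reciprocity: 3 ≡ 3 and 189 ≡ 1 (mod 4), so (3/189) = +(189/3).
Reduce top mod 3: now compute (0/3).
Top reduces to 0: gcd > 1, so the symbol is 0.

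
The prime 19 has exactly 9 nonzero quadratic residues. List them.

1 4 5 6 7 9 11 16 17

Square k = 1,…,9 (k and 19−k give the same square):
1²=1, 2²=4, 3²=9, 4²=16, 5²≡6, 6²≡17, 7²≡11, 8²≡7, 9²≡5 (mod 19).
So the quadratic residues mod 19 are {1, 4, 5, 6, 7, 9, 11, 16, 17}.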